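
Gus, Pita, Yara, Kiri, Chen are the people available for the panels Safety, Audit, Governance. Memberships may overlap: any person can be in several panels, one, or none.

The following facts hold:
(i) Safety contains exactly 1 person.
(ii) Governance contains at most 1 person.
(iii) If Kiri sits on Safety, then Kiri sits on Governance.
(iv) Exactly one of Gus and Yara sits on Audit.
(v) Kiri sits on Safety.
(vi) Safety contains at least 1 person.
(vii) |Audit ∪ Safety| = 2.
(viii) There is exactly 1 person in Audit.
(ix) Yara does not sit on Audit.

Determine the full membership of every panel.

From (v): Kiri ∈ Safety.
From (ix): Yara ∉ Audit.
(i): Safety already has 1, so the rest are out.
(iii): Kiri ∈ Governance.
(iv) (exactly one): Gus ∈ Audit.
(viii): Audit already has 1, so the rest are out.
(ii): Governance already has 1, so the rest are out.

Safety = {Kiri}; Audit = {Gus}; Governance = {Kiri}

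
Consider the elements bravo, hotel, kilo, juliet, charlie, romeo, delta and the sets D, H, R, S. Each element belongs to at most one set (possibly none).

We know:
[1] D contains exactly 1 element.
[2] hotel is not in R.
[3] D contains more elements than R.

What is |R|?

0

From (2): hotel ∉ R.
Suppose bravo ∈ R: no assignment then satisfies all the clues, so bravo ∉ R.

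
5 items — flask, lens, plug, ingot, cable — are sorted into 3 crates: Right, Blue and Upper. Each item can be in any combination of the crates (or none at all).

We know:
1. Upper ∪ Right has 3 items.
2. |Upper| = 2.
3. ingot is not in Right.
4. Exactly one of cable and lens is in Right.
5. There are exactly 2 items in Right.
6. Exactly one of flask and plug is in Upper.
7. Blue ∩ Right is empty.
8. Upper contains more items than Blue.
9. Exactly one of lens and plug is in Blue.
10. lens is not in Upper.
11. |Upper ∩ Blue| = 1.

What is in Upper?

Upper = {cable, plug}

From (3): ingot ∉ Right.
From (10): lens ∉ Upper.
Suppose flask ∈ Upper: no assignment then satisfies all the clues, so flask ∉ Upper.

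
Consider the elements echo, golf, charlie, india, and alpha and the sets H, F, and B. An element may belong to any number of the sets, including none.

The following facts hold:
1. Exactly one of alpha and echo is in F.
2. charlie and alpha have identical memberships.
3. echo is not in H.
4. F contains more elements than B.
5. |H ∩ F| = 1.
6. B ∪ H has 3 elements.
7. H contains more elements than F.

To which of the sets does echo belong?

echo: F

From (3): echo ∉ H.
Suppose echo ∉ F: no assignment then satisfies all the clues, so echo ∈ F.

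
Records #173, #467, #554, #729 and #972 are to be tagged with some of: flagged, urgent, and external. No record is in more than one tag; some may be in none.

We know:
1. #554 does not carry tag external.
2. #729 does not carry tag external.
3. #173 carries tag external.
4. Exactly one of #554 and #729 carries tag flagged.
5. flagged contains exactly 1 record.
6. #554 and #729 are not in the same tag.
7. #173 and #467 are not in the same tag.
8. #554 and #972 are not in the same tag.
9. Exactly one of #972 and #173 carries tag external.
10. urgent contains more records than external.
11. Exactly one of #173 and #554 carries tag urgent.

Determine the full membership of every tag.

flagged = {#729}; urgent = {#467, #554}; external = {#173}

From (1): #554 ∉ external.
From (2): #729 ∉ external.
From (3): #173 ∈ external.
(7): #467 ∉ external.
(9) (exactly one): #972 ∉ external.
(11) (exactly one): #554 ∈ urgent.
(4) (exactly one): #729 ∈ flagged.
(5): flagged already has 1, so the rest are out.
(8): #972 ∉ urgent.
Suppose #467 ∉ urgent: no assignment then satisfies all the clues, so #467 ∈ urgent.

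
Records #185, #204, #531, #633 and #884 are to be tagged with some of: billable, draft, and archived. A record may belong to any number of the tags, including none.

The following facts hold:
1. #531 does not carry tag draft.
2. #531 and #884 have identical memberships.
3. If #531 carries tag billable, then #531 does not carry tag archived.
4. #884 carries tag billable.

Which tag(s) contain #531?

From (1): #531 ∉ draft.
From (4): #884 ∈ billable.
(2): #531 matches #884: #531 ∈ billable.
(2): #884 matches #531: #884 ∉ draft.
(3): #531 ∉ archived.
(2): #884 matches #531: #884 ∉ archived.

#531: billable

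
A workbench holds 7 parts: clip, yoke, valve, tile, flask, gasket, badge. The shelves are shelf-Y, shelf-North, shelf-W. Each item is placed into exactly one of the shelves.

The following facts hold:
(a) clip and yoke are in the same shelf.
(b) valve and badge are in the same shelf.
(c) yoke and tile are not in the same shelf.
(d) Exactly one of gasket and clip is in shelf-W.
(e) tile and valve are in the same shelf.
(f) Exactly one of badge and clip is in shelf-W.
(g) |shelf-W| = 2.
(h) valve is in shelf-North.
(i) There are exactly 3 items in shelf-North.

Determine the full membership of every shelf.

shelf-Y = {flask, gasket}; shelf-North = {badge, tile, valve}; shelf-W = {clip, yoke}

From (h): valve ∈ shelf-North.
(b): badge matches valve: badge ∉ shelf-Y.
(b): badge matches valve: badge ∈ shelf-North.
(e): tile matches valve: tile ∉ shelf-Y.
(e): tile matches valve: tile ∈ shelf-North.
(f) (exactly one): clip ∈ shelf-W.
(i): shelf-North already has 3, so the rest are out.
(a): yoke matches clip: yoke ∉ shelf-Y.
(a): yoke matches clip: yoke ∈ shelf-W.
(d) (exactly one): gasket ∉ shelf-W.
(g): shelf-W already has 2, so the rest are out.
Only one shelf left: gasket ∈ shelf-Y.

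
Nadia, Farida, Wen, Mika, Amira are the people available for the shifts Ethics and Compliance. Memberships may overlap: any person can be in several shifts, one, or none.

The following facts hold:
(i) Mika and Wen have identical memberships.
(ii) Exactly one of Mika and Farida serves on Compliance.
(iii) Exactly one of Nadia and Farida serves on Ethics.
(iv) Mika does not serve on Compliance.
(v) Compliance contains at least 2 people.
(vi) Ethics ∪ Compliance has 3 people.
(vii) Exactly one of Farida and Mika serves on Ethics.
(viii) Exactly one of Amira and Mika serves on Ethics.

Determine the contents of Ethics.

Ethics = {Amira, Farida}

From (iv): Mika ∉ Compliance.
(i): Wen matches Mika: Wen ∉ Compliance.
(ii) (exactly one): Farida ∈ Compliance.
Suppose Nadia ∈ Ethics: no assignment then satisfies all the clues, so Nadia ∉ Ethics.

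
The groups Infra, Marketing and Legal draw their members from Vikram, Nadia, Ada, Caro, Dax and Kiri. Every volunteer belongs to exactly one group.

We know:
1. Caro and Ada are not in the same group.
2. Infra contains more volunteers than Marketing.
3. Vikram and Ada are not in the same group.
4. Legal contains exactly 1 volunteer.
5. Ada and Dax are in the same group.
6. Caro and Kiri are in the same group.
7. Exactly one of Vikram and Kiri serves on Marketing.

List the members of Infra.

Infra = {Ada, Dax, Nadia}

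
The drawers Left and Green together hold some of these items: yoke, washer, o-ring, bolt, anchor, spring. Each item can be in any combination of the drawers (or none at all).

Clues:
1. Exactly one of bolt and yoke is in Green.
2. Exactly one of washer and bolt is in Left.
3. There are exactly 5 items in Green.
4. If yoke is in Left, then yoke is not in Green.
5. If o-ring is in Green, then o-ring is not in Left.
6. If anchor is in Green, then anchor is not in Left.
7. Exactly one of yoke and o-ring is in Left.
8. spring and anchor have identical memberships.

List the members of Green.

Green = {anchor, bolt, o-ring, spring, washer}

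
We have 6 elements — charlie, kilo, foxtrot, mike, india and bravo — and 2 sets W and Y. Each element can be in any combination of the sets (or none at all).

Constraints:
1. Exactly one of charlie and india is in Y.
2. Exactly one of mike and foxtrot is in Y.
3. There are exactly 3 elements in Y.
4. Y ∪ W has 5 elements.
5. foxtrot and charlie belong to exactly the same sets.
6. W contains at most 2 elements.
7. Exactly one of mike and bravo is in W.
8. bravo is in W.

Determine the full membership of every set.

W = {bravo, india}; Y = {charlie, foxtrot, kilo}

From (8): bravo ∈ W.
(7) (exactly one): mike ∉ W.
Suppose charlie ∈ W: no assignment then satisfies all the clues, so charlie ∉ W.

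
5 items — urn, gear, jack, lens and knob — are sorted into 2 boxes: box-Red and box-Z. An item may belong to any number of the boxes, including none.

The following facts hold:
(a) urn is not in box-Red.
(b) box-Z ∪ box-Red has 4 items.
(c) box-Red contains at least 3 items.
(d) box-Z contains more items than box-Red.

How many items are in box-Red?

3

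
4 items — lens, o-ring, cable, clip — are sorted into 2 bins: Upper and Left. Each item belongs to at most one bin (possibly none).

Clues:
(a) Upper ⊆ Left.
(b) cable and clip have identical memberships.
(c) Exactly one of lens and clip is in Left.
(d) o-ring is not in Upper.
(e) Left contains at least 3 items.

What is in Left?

Left = {cable, clip, o-ring}

From (d): o-ring ∉ Upper.
Suppose lens ∈ Left: no assignment then satisfies all the clues, so lens ∉ Left.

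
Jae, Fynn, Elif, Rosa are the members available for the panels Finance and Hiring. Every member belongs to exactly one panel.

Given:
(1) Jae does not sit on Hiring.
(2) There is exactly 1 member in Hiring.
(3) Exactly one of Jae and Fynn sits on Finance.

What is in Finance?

From (1): Jae ∉ Hiring.
Only one panel left: Jae ∈ Finance.
(3) (exactly one): Fynn ∉ Finance.
Only one panel left: Fynn ∈ Hiring.
(2): Hiring already has 1, so the rest are out.
Only one panel left: Elif ∈ Finance.
Only one panel left: Rosa ∈ Finance.

Finance = {Elif, Jae, Rosa}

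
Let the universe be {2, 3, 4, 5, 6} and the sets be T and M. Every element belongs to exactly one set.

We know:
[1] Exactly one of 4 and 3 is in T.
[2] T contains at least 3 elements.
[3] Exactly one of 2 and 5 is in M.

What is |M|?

2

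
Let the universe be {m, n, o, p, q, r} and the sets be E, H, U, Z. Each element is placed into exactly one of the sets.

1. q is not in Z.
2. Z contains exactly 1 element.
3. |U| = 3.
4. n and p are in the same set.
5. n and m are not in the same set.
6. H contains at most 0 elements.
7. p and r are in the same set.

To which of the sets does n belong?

n: U

From (1): q ∉ Z.
(6): H already has 0, so the rest are out.
Suppose n ∈ E: no assignment then satisfies all the clues, so n ∉ E.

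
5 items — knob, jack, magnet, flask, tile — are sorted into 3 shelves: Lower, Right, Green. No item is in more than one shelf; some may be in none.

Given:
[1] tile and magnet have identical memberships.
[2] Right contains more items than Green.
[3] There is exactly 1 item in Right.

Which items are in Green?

Green = {}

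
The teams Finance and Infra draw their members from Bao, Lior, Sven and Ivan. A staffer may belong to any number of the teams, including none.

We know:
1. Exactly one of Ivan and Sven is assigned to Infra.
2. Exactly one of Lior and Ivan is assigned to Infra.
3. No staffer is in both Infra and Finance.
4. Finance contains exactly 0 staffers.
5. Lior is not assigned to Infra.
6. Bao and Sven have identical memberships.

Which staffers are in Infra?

From (5): Lior ∉ Infra.
(2) (exactly one): Ivan ∈ Infra.
(3) (disjoint): Ivan ∉ Finance.
(4): Finance already has 0, so the rest are out.
(1) (exactly one): Sven ∉ Infra.
(6): Bao matches Sven: Bao ∉ Infra.

Infra = {Ivan}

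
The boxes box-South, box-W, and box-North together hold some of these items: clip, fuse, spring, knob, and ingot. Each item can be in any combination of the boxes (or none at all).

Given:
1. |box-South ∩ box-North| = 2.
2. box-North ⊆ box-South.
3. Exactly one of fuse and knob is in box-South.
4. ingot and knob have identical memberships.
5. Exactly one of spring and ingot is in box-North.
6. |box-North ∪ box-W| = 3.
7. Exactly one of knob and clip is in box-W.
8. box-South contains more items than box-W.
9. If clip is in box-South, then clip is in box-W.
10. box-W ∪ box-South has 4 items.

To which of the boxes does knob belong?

knob: box-North, box-South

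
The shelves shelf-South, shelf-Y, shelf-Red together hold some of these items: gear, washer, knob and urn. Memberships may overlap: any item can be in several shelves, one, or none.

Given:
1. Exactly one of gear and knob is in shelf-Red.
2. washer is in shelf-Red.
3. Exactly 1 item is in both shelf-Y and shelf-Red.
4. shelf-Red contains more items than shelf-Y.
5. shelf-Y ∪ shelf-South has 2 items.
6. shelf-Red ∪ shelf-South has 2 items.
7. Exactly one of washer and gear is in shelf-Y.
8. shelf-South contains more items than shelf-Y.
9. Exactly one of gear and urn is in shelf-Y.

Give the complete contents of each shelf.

shelf-South = {gear, washer}; shelf-Y = {gear}; shelf-Red = {gear, washer}

From (2): washer ∈ shelf-Red.
Suppose gear ∉ shelf-South: no assignment then satisfies all the clues, so gear ∈ shelf-South.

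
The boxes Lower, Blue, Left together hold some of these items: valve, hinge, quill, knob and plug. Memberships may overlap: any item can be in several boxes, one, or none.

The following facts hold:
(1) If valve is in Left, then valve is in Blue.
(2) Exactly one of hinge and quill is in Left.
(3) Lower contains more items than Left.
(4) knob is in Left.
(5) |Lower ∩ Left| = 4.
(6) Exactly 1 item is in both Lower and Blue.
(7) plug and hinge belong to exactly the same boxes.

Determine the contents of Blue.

Blue = {valve}

From (4): knob ∈ Left.
Suppose valve ∉ Blue: no assignment then satisfies all the clues, so valve ∈ Blue.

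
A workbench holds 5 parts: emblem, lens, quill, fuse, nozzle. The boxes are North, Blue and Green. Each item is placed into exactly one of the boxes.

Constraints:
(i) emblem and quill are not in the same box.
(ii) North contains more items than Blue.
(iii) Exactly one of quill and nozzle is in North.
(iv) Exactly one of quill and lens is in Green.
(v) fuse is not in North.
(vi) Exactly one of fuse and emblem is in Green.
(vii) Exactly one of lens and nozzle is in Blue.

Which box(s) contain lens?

From (v): fuse ∉ North.
Suppose lens ∈ North: no assignment then satisfies all the clues, so lens ∉ North.

lens: Blue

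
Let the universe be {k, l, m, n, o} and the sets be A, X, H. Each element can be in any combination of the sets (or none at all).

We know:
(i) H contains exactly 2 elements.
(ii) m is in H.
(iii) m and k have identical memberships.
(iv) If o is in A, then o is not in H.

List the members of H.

From (ii): m ∈ H.
(iii): k matches m: k ∈ H.
(i): H already has 2, so the rest are out.

H = {k, m}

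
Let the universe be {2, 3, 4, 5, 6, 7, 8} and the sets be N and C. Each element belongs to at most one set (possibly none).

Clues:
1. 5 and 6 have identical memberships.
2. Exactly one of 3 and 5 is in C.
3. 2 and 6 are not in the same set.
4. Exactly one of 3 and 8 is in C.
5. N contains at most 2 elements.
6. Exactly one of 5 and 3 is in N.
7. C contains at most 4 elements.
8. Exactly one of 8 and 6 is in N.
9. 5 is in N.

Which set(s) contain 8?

From (9): 5 ∈ N.
(1): 6 matches 5: 6 ∈ N.
(2) (exactly one): 3 ∈ C.
(3): 2 ∉ N.
(4) (exactly one): 8 ∉ C.
(5): N already has 2, so the rest are out.

8: none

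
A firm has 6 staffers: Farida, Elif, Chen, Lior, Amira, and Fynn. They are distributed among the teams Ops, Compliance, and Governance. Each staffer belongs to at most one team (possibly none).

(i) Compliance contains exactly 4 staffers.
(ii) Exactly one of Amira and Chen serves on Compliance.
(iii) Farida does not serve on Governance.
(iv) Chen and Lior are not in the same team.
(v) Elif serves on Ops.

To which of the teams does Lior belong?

Lior: Compliance

From (iii): Farida ∉ Governance.
From (v): Elif ∈ Ops.
Suppose Lior ∈ Ops: no assignment then satisfies all the clues, so Lior ∉ Ops.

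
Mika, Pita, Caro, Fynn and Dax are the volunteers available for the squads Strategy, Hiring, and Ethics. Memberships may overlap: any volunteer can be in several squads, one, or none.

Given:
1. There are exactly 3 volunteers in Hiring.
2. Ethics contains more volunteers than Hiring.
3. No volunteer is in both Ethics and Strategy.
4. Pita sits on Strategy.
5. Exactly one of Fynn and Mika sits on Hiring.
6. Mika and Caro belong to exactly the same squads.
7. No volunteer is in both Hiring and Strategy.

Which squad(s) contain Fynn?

Fynn: Ethics

From (4): Pita ∈ Strategy.
(3) (disjoint): Pita ∉ Ethics.
(7) (disjoint): Pita ∉ Hiring.
Suppose Fynn ∈ Strategy: no assignment then satisfies all the clues, so Fynn ∉ Strategy.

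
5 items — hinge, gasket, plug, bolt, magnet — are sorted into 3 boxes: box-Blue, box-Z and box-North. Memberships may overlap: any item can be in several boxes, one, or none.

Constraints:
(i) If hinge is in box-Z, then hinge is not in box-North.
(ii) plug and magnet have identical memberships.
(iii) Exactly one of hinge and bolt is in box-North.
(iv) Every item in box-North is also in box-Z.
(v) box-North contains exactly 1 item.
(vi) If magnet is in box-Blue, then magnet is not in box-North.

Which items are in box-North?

box-North = {bolt}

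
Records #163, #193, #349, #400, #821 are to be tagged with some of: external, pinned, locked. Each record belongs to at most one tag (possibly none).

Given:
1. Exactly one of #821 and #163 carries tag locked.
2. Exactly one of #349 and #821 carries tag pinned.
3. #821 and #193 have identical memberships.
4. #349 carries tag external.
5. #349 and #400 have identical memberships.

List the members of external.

external = {#349, #400}

From (4): #349 ∈ external.
(2) (exactly one): #821 ∈ pinned.
(3): #193 matches #821: #193 ∉ external.
(3): #193 matches #821: #193 ∈ pinned.
(5): #400 matches #349: #400 ∈ external.
(1) (exactly one): #163 ∈ locked.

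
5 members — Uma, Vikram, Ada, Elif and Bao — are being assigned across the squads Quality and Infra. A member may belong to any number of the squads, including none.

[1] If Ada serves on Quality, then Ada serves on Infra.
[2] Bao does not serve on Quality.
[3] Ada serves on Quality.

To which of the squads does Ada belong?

Ada: Infra, Quality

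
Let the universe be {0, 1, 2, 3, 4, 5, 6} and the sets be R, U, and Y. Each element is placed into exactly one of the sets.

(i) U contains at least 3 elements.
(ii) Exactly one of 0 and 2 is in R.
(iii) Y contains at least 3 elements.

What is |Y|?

3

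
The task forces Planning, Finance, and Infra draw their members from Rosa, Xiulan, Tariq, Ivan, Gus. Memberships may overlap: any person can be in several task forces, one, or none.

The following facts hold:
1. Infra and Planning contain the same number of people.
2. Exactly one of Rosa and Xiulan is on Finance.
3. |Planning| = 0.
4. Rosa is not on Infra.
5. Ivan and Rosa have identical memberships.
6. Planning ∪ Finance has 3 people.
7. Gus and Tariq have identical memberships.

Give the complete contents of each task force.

Planning = {}; Finance = {Gus, Tariq, Xiulan}; Infra = {}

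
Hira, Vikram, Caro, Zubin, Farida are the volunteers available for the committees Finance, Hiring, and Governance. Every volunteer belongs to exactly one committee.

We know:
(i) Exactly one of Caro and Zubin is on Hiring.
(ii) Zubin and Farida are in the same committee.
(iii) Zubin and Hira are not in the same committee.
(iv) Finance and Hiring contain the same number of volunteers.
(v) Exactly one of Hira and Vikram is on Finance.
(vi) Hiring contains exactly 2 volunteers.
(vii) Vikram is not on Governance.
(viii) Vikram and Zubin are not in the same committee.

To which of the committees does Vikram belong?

Vikram: Finance

From (vii): Vikram ∉ Governance.
Suppose Vikram ∉ Finance: no assignment then satisfies all the clues, so Vikram ∈ Finance.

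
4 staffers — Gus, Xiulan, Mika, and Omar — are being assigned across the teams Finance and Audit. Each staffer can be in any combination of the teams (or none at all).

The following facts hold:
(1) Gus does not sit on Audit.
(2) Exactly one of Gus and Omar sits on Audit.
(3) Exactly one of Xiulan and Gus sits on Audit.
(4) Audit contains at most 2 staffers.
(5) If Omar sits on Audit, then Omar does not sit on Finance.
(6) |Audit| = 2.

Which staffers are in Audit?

Audit = {Omar, Xiulan}

From (1): Gus ∉ Audit.
(2) (exactly one): Omar ∈ Audit.
(3) (exactly one): Xiulan ∈ Audit.
(4): Audit already has 2, so the rest are out.
(5): Omar ∉ Finance.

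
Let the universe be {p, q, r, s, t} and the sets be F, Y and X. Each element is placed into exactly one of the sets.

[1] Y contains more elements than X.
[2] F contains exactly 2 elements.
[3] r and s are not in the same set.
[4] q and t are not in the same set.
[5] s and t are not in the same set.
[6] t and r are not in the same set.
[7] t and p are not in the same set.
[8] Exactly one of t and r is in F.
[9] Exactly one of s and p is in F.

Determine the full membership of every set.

F = {p, r}; Y = {q, s}; X = {t}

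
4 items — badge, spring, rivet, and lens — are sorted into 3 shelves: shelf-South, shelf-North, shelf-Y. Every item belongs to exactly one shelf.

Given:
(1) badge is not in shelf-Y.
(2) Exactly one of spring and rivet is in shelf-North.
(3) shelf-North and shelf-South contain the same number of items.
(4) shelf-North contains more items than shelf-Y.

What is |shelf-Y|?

From (1): badge ∉ shelf-Y.
Suppose spring ∈ shelf-Y: no assignment then satisfies all the clues, so spring ∉ shelf-Y.

0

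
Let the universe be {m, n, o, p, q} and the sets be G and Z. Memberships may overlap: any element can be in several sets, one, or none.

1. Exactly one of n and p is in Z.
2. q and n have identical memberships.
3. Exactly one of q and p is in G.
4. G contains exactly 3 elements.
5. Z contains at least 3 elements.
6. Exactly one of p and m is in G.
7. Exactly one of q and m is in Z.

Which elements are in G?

G = {m, n, q}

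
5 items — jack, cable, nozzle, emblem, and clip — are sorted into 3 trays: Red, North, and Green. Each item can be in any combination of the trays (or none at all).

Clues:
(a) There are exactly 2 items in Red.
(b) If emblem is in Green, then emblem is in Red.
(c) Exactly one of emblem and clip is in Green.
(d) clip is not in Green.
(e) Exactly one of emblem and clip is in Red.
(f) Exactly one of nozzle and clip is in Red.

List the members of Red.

Red = {emblem, nozzle}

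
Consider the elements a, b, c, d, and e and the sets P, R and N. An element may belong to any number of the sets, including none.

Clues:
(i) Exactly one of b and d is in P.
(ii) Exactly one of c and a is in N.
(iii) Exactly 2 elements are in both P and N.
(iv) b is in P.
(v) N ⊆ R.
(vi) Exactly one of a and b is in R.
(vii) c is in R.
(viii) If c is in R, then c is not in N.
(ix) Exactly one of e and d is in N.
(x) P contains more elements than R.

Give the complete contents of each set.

P = {a, b, c, e}; R = {a, c, e}; N = {a, e}

From (iv): b ∈ P.
From (vii): c ∈ R.
(i) (exactly one): d ∉ P.
(viii): c ∉ N.
(ii) (exactly one): a ∈ N.
(v) with a ∈ N: a ∈ R.
(vi) (exactly one): b ∉ R.
(v) contrapositive: b ∉ N.
Suppose a ∉ P: no assignment then satisfies all the clues, so a ∈ P.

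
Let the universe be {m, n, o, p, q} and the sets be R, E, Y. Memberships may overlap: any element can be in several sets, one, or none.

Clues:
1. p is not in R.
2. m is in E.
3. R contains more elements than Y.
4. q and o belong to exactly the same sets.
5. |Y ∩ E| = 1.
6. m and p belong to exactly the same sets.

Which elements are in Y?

Y = {n}

From (1): p ∉ R.
From (2): m ∈ E.
(6): m matches p: m ∉ R.
(6): p matches m: p ∈ E.
Suppose m ∈ Y: no assignment then satisfies all the clues, so m ∉ Y.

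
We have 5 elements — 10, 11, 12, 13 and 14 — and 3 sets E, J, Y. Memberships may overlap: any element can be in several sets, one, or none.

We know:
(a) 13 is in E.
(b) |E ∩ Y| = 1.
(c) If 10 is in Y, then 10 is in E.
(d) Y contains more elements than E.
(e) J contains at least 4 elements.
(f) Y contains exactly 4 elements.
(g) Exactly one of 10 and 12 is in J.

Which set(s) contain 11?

11: J, Y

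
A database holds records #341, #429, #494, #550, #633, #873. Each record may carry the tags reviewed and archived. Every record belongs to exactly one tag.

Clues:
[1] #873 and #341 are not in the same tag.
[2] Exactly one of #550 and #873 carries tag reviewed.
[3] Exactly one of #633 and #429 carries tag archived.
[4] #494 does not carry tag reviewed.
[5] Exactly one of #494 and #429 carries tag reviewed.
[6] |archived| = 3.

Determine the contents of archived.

archived = {#494, #633, #873}

From (4): #494 ∉ reviewed.
(5) (exactly one): #429 ∈ reviewed.
Only one tag left: #494 ∈ archived.
(3) (exactly one): #633 ∈ archived.
Suppose #341 ∈ archived: no assignment then satisfies all the clues, so #341 ∉ archived.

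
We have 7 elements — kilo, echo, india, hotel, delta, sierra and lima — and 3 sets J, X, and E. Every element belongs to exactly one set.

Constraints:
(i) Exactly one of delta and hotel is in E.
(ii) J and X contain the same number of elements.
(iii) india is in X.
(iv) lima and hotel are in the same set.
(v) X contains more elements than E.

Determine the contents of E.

From (iii): india ∈ X.
Suppose kilo ∈ E: no assignment then satisfies all the clues, so kilo ∉ E.

E = {delta}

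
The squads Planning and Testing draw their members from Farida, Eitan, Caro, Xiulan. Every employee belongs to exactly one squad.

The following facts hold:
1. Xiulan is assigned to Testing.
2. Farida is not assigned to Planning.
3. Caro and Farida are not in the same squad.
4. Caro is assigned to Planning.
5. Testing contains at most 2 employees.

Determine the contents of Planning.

Planning = {Caro, Eitan}

From (1): Xiulan ∈ Testing.
From (2): Farida ∉ Planning.
From (4): Caro ∈ Planning.
Only one squad left: Farida ∈ Testing.
(5): Testing already has 2, so the rest are out.
Only one squad left: Eitan ∈ Planning.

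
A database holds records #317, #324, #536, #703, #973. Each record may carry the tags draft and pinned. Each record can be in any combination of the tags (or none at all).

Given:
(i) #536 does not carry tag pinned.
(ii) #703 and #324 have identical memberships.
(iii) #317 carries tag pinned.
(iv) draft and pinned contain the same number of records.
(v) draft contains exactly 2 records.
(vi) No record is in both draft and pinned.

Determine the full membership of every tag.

draft = {#324, #703}; pinned = {#317, #973}

From (i): #536 ∉ pinned.
From (iii): #317 ∈ pinned.
(vi) (disjoint): #317 ∉ draft.
Suppose #324 ∉ draft: no assignment then satisfies all the clues, so #324 ∈ draft.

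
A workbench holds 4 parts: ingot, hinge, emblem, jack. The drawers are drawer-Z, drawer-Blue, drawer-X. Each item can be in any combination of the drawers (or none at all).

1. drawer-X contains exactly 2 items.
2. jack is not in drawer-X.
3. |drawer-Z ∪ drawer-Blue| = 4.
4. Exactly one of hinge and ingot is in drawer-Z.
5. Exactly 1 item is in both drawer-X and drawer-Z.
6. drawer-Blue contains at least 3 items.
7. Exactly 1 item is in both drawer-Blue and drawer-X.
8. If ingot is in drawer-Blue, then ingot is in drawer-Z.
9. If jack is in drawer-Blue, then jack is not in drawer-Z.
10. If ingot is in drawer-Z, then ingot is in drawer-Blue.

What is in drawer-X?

drawer-X = {emblem, hinge}

From (2): jack ∉ drawer-X.
Suppose ingot ∈ drawer-X: no assignment then satisfies all the clues, so ingot ∉ drawer-X.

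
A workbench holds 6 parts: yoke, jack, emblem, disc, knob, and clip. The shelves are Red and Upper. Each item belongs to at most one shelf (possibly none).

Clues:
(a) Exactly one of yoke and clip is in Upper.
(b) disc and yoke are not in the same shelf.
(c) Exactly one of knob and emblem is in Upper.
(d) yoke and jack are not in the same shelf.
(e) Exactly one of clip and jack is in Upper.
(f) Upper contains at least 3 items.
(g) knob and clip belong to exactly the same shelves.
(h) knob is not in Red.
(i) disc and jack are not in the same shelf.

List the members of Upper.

From (h): knob ∉ Red.
(g): clip matches knob: clip ∉ Red.
Suppose yoke ∈ Upper: no assignment then satisfies all the clues, so yoke ∉ Upper.

Upper = {clip, disc, knob}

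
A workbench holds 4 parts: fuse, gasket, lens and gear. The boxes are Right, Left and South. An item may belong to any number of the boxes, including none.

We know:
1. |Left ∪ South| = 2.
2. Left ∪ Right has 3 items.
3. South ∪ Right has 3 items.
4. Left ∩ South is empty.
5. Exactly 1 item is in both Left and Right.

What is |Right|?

3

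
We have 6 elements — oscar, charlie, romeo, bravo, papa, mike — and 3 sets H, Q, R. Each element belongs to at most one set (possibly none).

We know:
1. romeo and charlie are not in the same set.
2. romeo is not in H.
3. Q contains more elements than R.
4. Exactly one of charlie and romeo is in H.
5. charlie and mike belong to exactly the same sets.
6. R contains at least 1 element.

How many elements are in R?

1

From (2): romeo ∉ H.
(4) (exactly one): charlie ∈ H.
(5): mike matches charlie: mike ∈ H.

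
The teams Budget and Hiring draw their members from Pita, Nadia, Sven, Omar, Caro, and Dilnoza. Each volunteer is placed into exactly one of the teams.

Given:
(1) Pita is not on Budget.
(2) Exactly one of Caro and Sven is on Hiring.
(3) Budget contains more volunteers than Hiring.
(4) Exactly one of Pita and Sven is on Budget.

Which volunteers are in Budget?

Budget = {Dilnoza, Nadia, Omar, Sven}

From (1): Pita ∉ Budget.
(4) (exactly one): Sven ∈ Budget.
Only one team left: Pita ∈ Hiring.
(2) (exactly one): Caro ∈ Hiring.
Suppose Nadia ∉ Budget: no assignment then satisfies all the clues, so Nadia ∈ Budget.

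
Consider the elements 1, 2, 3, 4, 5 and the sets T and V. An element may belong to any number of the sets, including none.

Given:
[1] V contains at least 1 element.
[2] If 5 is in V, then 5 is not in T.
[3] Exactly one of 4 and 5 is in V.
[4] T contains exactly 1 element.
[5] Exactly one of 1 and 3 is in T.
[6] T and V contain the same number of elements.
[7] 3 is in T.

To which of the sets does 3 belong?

From (7): 3 ∈ T.
(4): T already has 1, so the rest are out.
Suppose 3 ∈ V: no assignment then satisfies all the clues, so 3 ∉ V.

3: T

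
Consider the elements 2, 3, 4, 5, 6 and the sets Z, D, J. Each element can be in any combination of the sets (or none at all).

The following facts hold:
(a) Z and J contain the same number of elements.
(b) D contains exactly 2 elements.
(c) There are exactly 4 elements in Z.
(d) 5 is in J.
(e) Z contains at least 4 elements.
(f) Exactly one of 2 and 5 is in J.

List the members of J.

J = {3, 4, 5, 6}

From (d): 5 ∈ J.
(f) (exactly one): 2 ∉ J.
Suppose 3 ∉ J: no assignment then satisfies all the clues, so 3 ∈ J.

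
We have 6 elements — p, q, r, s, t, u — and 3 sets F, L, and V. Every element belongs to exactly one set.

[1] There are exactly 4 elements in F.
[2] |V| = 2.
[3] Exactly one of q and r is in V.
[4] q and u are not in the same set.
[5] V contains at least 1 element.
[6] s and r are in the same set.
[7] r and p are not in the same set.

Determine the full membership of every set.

F = {r, s, t, u}; L = {}; V = {p, q}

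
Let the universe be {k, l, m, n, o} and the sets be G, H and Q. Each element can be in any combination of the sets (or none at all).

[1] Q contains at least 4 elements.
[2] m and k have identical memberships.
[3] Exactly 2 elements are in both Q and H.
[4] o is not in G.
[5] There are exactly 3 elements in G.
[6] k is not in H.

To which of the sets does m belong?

m: G, Q

From (4): o ∉ G.
From (6): k ∉ H.
(2): m matches k: m ∉ H.
Suppose m ∉ G: no assignment then satisfies all the clues, so m ∈ G.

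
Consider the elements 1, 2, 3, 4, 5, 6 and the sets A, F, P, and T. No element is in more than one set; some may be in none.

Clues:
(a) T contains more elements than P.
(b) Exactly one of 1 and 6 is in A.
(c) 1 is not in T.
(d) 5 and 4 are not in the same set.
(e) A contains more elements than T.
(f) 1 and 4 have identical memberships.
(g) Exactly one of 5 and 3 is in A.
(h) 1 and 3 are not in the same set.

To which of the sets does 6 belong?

6: A

From (c): 1 ∉ T.
(f): 4 matches 1: 4 ∉ T.
Suppose 6 ∉ A: no assignment then satisfies all the clues, so 6 ∈ A.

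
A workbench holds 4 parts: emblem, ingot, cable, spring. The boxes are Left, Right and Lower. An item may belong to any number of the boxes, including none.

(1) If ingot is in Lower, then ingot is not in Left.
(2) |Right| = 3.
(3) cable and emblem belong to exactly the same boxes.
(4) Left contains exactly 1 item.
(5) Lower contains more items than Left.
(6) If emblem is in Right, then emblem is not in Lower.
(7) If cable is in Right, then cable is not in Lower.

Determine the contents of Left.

Left = {spring}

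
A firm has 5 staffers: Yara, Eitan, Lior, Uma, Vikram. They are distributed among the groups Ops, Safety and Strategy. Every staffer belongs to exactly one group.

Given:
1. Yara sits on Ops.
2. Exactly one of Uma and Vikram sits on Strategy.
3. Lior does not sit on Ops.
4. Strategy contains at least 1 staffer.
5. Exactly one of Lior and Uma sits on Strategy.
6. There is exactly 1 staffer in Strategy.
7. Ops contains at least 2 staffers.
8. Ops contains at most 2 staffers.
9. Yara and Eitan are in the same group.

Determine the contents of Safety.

Safety = {Lior, Vikram}

From (1): Yara ∈ Ops.
From (3): Lior ∉ Ops.
(9): Eitan matches Yara: Eitan ∈ Ops.
(8): Ops already has 2, so the rest are out.
Suppose Lior ∉ Safety: no assignment then satisfies all the clues, so Lior ∈ Safety.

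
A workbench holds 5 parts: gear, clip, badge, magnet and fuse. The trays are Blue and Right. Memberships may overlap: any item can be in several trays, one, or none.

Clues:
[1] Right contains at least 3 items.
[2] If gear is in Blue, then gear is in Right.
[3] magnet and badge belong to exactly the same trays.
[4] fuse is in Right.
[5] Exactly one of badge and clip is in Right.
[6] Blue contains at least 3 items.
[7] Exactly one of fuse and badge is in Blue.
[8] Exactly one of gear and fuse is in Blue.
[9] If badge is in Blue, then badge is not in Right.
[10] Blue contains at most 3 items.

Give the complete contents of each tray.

Blue = {badge, gear, magnet}; Right = {clip, fuse, gear}

From (4): fuse ∈ Right.
Suppose gear ∉ Blue: no assignment then satisfies all the clues, so gear ∈ Blue.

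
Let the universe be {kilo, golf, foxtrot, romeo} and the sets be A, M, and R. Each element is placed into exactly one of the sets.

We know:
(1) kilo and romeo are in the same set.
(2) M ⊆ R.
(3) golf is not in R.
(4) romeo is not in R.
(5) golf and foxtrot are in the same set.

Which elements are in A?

From (3): golf ∉ R.
From (4): romeo ∉ R.
(1): kilo matches romeo: kilo ∉ R.
(2) contrapositive: kilo ∉ M.
(2) contrapositive: golf ∉ M.
(2) contrapositive: romeo ∉ M.
(5): foxtrot matches golf: foxtrot ∉ M.
(5): foxtrot matches golf: foxtrot ∉ R.
Only one set left: kilo ∈ A.
Only one set left: golf ∈ A.
Only one set left: foxtrot ∈ A.
Only one set left: romeo ∈ A.

A = {foxtrot, golf, kilo, romeo}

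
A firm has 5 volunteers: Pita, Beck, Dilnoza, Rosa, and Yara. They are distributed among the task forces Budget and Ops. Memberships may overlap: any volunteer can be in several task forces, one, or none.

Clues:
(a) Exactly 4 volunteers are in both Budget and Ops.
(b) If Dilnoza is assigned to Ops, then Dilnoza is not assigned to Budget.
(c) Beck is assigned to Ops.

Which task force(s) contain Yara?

Yara: Budget, Ops

From (c): Beck ∈ Ops.
Suppose Yara ∉ Budget: no assignment then satisfies all the clues, so Yara ∈ Budget.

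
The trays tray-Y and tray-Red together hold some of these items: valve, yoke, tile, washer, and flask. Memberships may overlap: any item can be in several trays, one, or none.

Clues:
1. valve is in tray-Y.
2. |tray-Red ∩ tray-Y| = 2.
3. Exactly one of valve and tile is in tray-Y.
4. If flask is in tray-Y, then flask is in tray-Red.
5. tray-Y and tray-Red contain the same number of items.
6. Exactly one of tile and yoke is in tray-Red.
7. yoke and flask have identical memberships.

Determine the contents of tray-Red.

tray-Red = {flask, washer, yoke}

From (1): valve ∈ tray-Y.
(3) (exactly one): tile ∉ tray-Y.
Suppose valve ∈ tray-Red: no assignment then satisfies all the clues, so valve ∉ tray-Red.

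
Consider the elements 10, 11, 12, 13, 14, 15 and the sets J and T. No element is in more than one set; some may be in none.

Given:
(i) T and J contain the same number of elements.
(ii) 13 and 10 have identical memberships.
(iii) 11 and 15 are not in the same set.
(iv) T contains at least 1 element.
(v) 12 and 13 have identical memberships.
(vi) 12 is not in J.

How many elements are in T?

1

From (vi): 12 ∉ J.
(v): 13 matches 12: 13 ∉ J.
(ii): 10 matches 13: 10 ∉ J.
Suppose 10 ∈ T: no assignment then satisfies all the clues, so 10 ∉ T.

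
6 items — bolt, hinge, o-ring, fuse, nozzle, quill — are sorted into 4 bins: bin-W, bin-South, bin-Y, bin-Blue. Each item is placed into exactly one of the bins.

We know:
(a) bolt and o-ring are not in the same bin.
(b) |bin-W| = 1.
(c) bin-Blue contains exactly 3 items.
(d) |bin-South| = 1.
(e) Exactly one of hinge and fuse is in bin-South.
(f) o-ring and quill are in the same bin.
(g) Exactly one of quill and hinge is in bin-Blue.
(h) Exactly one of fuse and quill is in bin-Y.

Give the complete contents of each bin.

bin-W = {bolt}; bin-South = {hinge}; bin-Y = {fuse}; bin-Blue = {nozzle, o-ring, quill}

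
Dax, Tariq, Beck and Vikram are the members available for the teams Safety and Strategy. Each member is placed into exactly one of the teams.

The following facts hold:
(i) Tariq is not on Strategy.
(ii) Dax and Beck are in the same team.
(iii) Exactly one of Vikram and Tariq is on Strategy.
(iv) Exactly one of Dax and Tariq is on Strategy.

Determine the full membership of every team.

From (i): Tariq ∉ Strategy.
(iii) (exactly one): Vikram ∈ Strategy.
(iv) (exactly one): Dax ∈ Strategy.
Only one team left: Tariq ∈ Safety.
(ii): Beck matches Dax: Beck ∉ Safety.
(ii): Beck matches Dax: Beck ∈ Strategy.

Safety = {Tariq}; Strategy = {Beck, Dax, Vikram}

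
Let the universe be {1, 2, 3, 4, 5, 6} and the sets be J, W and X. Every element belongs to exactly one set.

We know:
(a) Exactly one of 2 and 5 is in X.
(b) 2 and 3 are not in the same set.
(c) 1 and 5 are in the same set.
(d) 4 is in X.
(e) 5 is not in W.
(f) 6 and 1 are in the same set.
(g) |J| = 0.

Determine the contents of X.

From (d): 4 ∈ X.
From (e): 5 ∉ W.
(c): 1 matches 5: 1 ∉ W.
(f): 6 matches 1: 6 ∉ W.
(g): J already has 0, so the rest are out.
Only one set left: 1 ∈ X.
Only one set left: 5 ∈ X.
Only one set left: 6 ∈ X.
(a) (exactly one): 2 ∉ X.
Only one set left: 2 ∈ W.
(b): 3 ∉ W.
Only one set left: 3 ∈ X.

X = {1, 3, 4, 5, 6}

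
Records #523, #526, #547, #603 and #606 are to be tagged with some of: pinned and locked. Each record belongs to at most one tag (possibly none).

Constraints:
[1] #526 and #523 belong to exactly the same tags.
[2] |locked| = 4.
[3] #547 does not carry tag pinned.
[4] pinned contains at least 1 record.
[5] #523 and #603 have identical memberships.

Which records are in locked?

locked = {#523, #526, #547, #603}

From (3): #547 ∉ pinned.
Suppose #523 ∉ locked: no assignment then satisfies all the clues, so #523 ∈ locked.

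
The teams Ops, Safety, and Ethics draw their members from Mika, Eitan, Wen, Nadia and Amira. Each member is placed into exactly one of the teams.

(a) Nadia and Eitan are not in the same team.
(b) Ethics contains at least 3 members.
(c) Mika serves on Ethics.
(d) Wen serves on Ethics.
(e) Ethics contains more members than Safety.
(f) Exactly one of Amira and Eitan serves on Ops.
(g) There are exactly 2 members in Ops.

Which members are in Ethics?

Ethics = {Eitan, Mika, Wen}

From (c): Mika ∈ Ethics.
From (d): Wen ∈ Ethics.
Suppose Eitan ∉ Ethics: no assignment then satisfies all the clues, so Eitan ∈ Ethics.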